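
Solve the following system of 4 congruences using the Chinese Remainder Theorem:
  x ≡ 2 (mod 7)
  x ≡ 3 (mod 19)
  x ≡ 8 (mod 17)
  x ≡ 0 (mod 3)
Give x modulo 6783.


Product of moduli M = 7 · 19 · 17 · 3 = 6783.
Merge one congruence at a time:
  Start: x ≡ 2 (mod 7).
  Combine with x ≡ 3 (mod 19); new modulus lcm = 133.
    Write x = 2 + 7·t and substitute into x ≡ 3 (mod 19): 7·t ≡ 3 − 2 = 1 (mod 19).
    The inverse of 7 mod 19 is 11 (since 7·11 = 77 = 4·19 + 1), so t ≡ 11·1 = 11 ≡ 11 (mod 19).
    Then x = 2 + 7·11 = 79, valid modulo lcm(7, 19) = 133: x ≡ 79 (mod 133).
  Combine with x ≡ 8 (mod 17); new modulus lcm = 2261.
    Write x = 79 + 133·t and substitute into x ≡ 8 (mod 17): 133·t ≡ 8 − 79 = -71 (mod 17).
    Reduce coefficients mod 17: 14·t ≡ 14 (mod 17).
    The inverse of 14 mod 17 is 11 (since 14·11 = 154 = 9·17 + 1), so t ≡ 11·14 = 154 ≡ 1 (mod 17).
    Then x = 79 + 133·1 = 212, valid modulo lcm(133, 17) = 2261: x ≡ 212 (mod 2261).
  Combine with x ≡ 0 (mod 3); new modulus lcm = 6783.
    Write x = 212 + 2261·t and substitute into x ≡ 0 (mod 3): 2261·t ≡ 0 − 212 = -212 (mod 3).
    Reduce coefficients mod 3: 2·t ≡ 1 (mod 3).
    The inverse of 2 mod 3 is 2 (since 2·2 = 4 = 1·3 + 1), so t ≡ 2·1 = 2 ≡ 2 (mod 3).
    Then x = 212 + 2261·2 = 4734, valid modulo lcm(2261, 3) = 6783: x ≡ 4734 (mod 6783).
Verify against each original: 4734 mod 7 = 2, 4734 mod 19 = 3, 4734 mod 17 = 8, 4734 mod 3 = 0.

x ≡ 4734 (mod 6783).


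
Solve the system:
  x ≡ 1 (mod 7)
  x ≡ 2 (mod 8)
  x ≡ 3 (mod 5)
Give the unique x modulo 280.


Moduli 7, 8, 5 are pairwise coprime; by CRT there is a unique solution modulo M = 7 · 8 · 5 = 280.
Solve pairwise, accumulating the modulus:
  Start with x ≡ 1 (mod 7).
  Combine with x ≡ 2 (mod 8): since gcd(7, 8) = 1, we get a unique residue mod 56.
    Write x = 1 + 7·t and substitute into x ≡ 2 (mod 8): 7·t ≡ 2 − 1 = 1 (mod 8).
    The inverse of 7 mod 8 is 7 (since 7·7 = 49 = 6·8 + 1), so t ≡ 7·1 = 7 ≡ 7 (mod 8).
    Then x = 1 + 7·7 = 50, valid modulo lcm(7, 8) = 56: x ≡ 50 (mod 56).
  Combine with x ≡ 3 (mod 5): since gcd(56, 5) = 1, we get a unique residue mod 280.
    Write x = 50 + 56·t and substitute into x ≡ 3 (mod 5): 56·t ≡ 3 − 50 = -47 (mod 5).
    Reduce coefficients mod 5: 1·t ≡ 3 (mod 5).
    So t ≡ 3 (mod 5).
    Then x = 50 + 56·3 = 218, valid modulo lcm(56, 5) = 280: x ≡ 218 (mod 280).
Verify: 218 mod 7 = 1 ✓, 218 mod 8 = 2 ✓, 218 mod 5 = 3 ✓.

x ≡ 218 (mod 280).


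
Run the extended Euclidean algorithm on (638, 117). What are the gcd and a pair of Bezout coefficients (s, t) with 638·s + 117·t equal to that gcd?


Euclidean algorithm on (638, 117) — divide until remainder is 0:
  638 = 5 · 117 + 53
  117 = 2 · 53 + 11
  53 = 4 · 11 + 9
  11 = 1 · 9 + 2
  9 = 4 · 2 + 1
  2 = 2 · 1 + 0
gcd(638, 117) = 1.
Track Bezout coefficients alongside the remainders: start with r₀ = 638 = a·1 + b·0 (s = 1, t = 0) and r₁ = 117 = a·0 + b·1 (s = 0, t = 1); each new remainder r_{k+1} = r_{k-1} − q_k·r_k inherits s_{k+1} = s_{k-1} − q_k·s_k, t_{k+1} = t_{k-1} − q_k·t_k, so r_k = a·s_k + b·t_k at every step:
  q = 5: r = 53, s = 1 − 5·0 = 1, t = 0 − 5·1 = -5  (check: 638·1 + 117·(-5) = 53)
  q = 2: r = 11, s = 0 − 2·1 = -2, t = 1 − 2·(-5) = 11  (check: 638·(-2) + 117·11 = 11)
  q = 4: r = 9, s = 1 − 4·(-2) = 9, t = -5 − 4·11 = -49  (check: 638·9 + 117·(-49) = 9)
  q = 1: r = 2, s = -2 − 1·9 = -11, t = 11 − 1·(-49) = 60  (check: 638·(-11) + 117·60 = 2)
  q = 4: r = 1, s = 9 − 4·(-11) = 53, t = -49 − 4·60 = -289  (check: 638·53 + 117·(-289) = 1)
The row with r = 1 (the gcd) gives the Bezout coefficients s = 53, t = -289.
Result: 638 · (53) + 117 · (-289) = 1.

gcd(638, 117) = 1; s = 53, t = -289 (check: 638·53 + 117·(-289) = 1).


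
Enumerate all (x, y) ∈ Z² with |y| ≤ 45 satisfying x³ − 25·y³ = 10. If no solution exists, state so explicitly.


The equation is x³ - 25y³ = 10. For fixed y, x³ = 25·y³ + 10, so a solution requires the RHS to be a perfect cube.
Strategy: iterate y from -45 to 45, compute RHS = 25·y³ + 10, and check whether it is a (positive or negative) perfect cube.
Check small values of y:
  y = 0: RHS = 10 is not a perfect cube.
  y = 1: RHS = 35 is not a perfect cube.
  y = -1: RHS = -15 is not a perfect cube.
  y = 2: RHS = 210 is not a perfect cube.
  y = -2: RHS = -190 is not a perfect cube.
  y = 3: RHS = 685 is not a perfect cube.
  y = -3: RHS = -665 is not a perfect cube.
Continuing the search up to |y| = 45 finds no solutions either.
No (x, y) in the scanned range satisfies the equation.

No integer solutions with |y| ≤ 45.


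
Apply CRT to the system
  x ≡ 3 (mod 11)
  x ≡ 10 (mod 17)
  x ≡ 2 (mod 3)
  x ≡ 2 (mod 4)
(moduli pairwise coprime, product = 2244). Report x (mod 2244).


Product of moduli M = 11 · 17 · 3 · 4 = 2244.
Merge one congruence at a time:
  Start: x ≡ 3 (mod 11).
  Combine with x ≡ 10 (mod 17); new modulus lcm = 187.
    Write x = 3 + 11·t and substitute into x ≡ 10 (mod 17): 11·t ≡ 10 − 3 = 7 (mod 17).
    The inverse of 11 mod 17 is 14 (since 11·14 = 154 = 9·17 + 1), so t ≡ 14·7 = 98 ≡ 13 (mod 17).
    Then x = 3 + 11·13 = 146, valid modulo lcm(11, 17) = 187: x ≡ 146 (mod 187).
  Combine with x ≡ 2 (mod 3); new modulus lcm = 561.
    Write x = 146 + 187·t and substitute into x ≡ 2 (mod 3): 187·t ≡ 2 − 146 = -144 (mod 3).
    Reduce coefficients mod 3: 1·t ≡ 0 (mod 3).
    So t ≡ 0 (mod 3).
    Then x = 146 + 187·0 = 146, valid modulo lcm(187, 3) = 561: x ≡ 146 (mod 561).
  Combine with x ≡ 2 (mod 4); new modulus lcm = 2244.
    Write x = 146 + 561·t and substitute into x ≡ 2 (mod 4): 561·t ≡ 2 − 146 = -144 (mod 4).
    Reduce coefficients mod 4: 1·t ≡ 0 (mod 4).
    So t ≡ 0 (mod 4).
    Then x = 146 + 561·0 = 146, valid modulo lcm(561, 4) = 2244: x ≡ 146 (mod 2244).
Verify against each original: 146 mod 11 = 3, 146 mod 17 = 10, 146 mod 3 = 2, 146 mod 4 = 2.

x ≡ 146 (mod 2244).


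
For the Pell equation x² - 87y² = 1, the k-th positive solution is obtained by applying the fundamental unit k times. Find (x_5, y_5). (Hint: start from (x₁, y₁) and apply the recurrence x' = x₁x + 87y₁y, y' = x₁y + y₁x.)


Step 1: Find the fundamental solution (x₁, y₁) of x² - 87y² = 1.
  Expand √87 as a continued fraction. a₀ = ⌊√87⌋ = 9; iterate m_{k+1} = d_k·a_k − m_k, d_{k+1} = (87 − m_{k+1}²)/d_k, a_{k+1} = ⌊(a₀ + m_{k+1})/d_{k+1}⌋ (starting m₀ = 0, d₀ = 1), with convergents p_k = a_k·p_{k-1} + p_{k-2}, q_k = a_k·q_{k-1} + q_{k-2} (p₋₁ = 1, q₋₁ = 0):
  k = 0: a₀ = 9; p₀/q₀ = 9/1; p₀² − 87·q₀² = 81 − 87 = -6.
  k = 1: m = 9, d = 6, a = ⌊(9 + 9)/6⌋ = 3; p/q = (3·9 + 1)/(3·1 + 0) = 28/3; p² − 87·q² = 784 − 783 = 1.
  The first convergent with p² − 87·q² = 1 gives the fundamental solution (x₁, y₁) = (28, 3).
Step 2: Apply the recurrence (x_{n+1}, y_{n+1}) = (x₁x_n + 87y₁y_n, x₁y_n + y₁x_n) repeatedly.
  From (x_1, y_1) = (28, 3): x_2 = 28·28 + 87·3·3 = 1567; y_2 = 28·3 + 3·28 = 168.
  From (x_2, y_2) = (1567, 168): x_3 = 28·1567 + 87·3·168 = 87724; y_3 = 28·168 + 3·1567 = 9405.
  From (x_3, y_3) = (87724, 9405): x_4 = 28·87724 + 87·3·9405 = 4910977; y_4 = 28·9405 + 3·87724 = 526512.
  From (x_4, y_4) = (4910977, 526512): x_5 = 28·4910977 + 87·3·526512 = 274926988; y_5 = 28·526512 + 3·4910977 = 29475267.
Step 3: Verify x_5² - 87·y_5² = 75584848730752144 - 75584848730752143 = 1 (should be 1). ✓

(x_1, y_1) = (28, 3); (x_5, y_5) = (274926988, 29475267).


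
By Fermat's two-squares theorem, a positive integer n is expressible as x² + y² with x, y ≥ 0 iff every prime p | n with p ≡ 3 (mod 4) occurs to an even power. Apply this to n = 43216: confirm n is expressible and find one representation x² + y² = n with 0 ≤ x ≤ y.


Step 1: Factor n = 43216 = 2^4 · 37 · 73.
Step 2: Check the mod-4 condition on each prime factor: 2 = 2 (special); 37 ≡ 1 (mod 4), exponent 1; 73 ≡ 1 (mod 4), exponent 1.
All primes ≡ 3 (mod 4) appear to even exponent (or don't appear), so by the two-squares theorem n IS expressible as a sum of two squares.
Step 3: Build a representation. Group n = k² · m with k = 4 and m = 37 · 73 = 2701 (a product of primes ≡ 1 (mod 4)); a representation of m scales to one of n via (k·x)² + (k·y)² = k²(x² + y²). Each prime p ≡ 1 (mod 4) is itself a sum of two squares; find a² by testing p − a² for a perfect square:
  37: 37 − 1² = 36 = 6² ⇒ 37 = 1² + 6².
  73: 73 − 1² = 72, 73 − 2² = 69, 73 − 3² = 64 = 8² ⇒ 73 = 3² + 8².
  Combine using the Brahmagupta–Fibonacci identity (a² + b²)(c² + d²) = (ac − bd)² + (ad + bc)² = (ac + bd)² + (ad − bc)²:
  37 · 73 = 2701: from (1² + 6²)(3² + 8²), take (1·3 − 6·8, 1·8 + 6·3) = (3 − 48, 8 + 18) = (-45, 26); dropping signs (only squares matter) gives (45, 26); check 45² + 26² = 2025 + 676 = 2701 ✓.
  Scale by k = 4: (4·45, 4·26) = (180, 104).
Step 4: Order so x ≤ y and verify: 104² + 180² = 10816 + 32400 = 43216 = n. ✓

n = 43216 = 104² + 180² (one valid representation with x ≤ y).


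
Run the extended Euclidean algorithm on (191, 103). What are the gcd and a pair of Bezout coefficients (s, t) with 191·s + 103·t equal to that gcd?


Euclidean algorithm on (191, 103) — divide until remainder is 0:
  191 = 1 · 103 + 88
  103 = 1 · 88 + 15
  88 = 5 · 15 + 13
  15 = 1 · 13 + 2
  13 = 6 · 2 + 1
  2 = 2 · 1 + 0
gcd(191, 103) = 1.
Track Bezout coefficients alongside the remainders: start with r₀ = 191 = a·1 + b·0 (s = 1, t = 0) and r₁ = 103 = a·0 + b·1 (s = 0, t = 1); each new remainder r_{k+1} = r_{k-1} − q_k·r_k inherits s_{k+1} = s_{k-1} − q_k·s_k, t_{k+1} = t_{k-1} − q_k·t_k, so r_k = a·s_k + b·t_k at every step:
  q = 1: r = 88, s = 1 − 1·0 = 1, t = 0 − 1·1 = -1  (check: 191·1 + 103·(-1) = 88)
  q = 1: r = 15, s = 0 − 1·1 = -1, t = 1 − 1·(-1) = 2  (check: 191·(-1) + 103·2 = 15)
  q = 5: r = 13, s = 1 − 5·(-1) = 6, t = -1 − 5·2 = -11  (check: 191·6 + 103·(-11) = 13)
  q = 1: r = 2, s = -1 − 1·6 = -7, t = 2 − 1·(-11) = 13  (check: 191·(-7) + 103·13 = 2)
  q = 6: r = 1, s = 6 − 6·(-7) = 48, t = -11 − 6·13 = -89  (check: 191·48 + 103·(-89) = 1)
The row with r = 1 (the gcd) gives the Bezout coefficients s = 48, t = -89.
Result: 191 · (48) + 103 · (-89) = 1.

gcd(191, 103) = 1; s = 48, t = -89 (check: 191·48 + 103·(-89) = 1).


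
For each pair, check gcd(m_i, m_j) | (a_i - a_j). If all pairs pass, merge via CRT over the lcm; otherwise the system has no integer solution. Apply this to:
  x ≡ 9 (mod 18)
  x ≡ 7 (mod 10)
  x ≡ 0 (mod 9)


Moduli 18, 10, 9 are not pairwise coprime, so CRT works modulo lcm(m_i) when all pairwise compatibility conditions hold.
Pairwise compatibility: gcd(m_i, m_j) must divide a_i - a_j for every pair.
Merge one congruence at a time:
  Start: x ≡ 9 (mod 18).
  Combine with x ≡ 7 (mod 10): gcd(18, 10) = 2; 7 - 9 = -2, which IS divisible by 2, so compatible.
    Write x = 9 + 18·t and substitute into x ≡ 7 (mod 10): 18·t ≡ 7 − 9 = -2 (mod 10).
    Divide the congruence (and modulus) by g = 2: 9·t ≡ -1 (mod 5).
    Reduce coefficients mod 5: 4·t ≡ 4 (mod 5).
    The inverse of 4 mod 5 is 4 (since 4·4 = 16 = 3·5 + 1), so t ≡ 4·4 = 16 ≡ 1 (mod 5).
    Then x = 9 + 18·1 = 27, valid modulo lcm(18, 10) = 90: x ≡ 27 (mod 90).
  Combine with x ≡ 0 (mod 9): gcd(90, 9) = 9; 0 - 27 = -27, which IS divisible by 9, so compatible.
    Write x = 27 + 90·t and substitute into x ≡ 0 (mod 9): 90·t ≡ 0 − 27 = -27 (mod 9).
    Divide the congruence (and modulus) by g = 9: 10·t ≡ -3 (mod 1).
    Modulo 1 every t works; take t = 0.
    Then x = 27 + 90·0 = 27, valid modulo lcm(90, 9) = 90: x ≡ 27 (mod 90).
Verify: 27 mod 18 = 9, 27 mod 10 = 7, 27 mod 9 = 0.

x ≡ 27 (mod 90).


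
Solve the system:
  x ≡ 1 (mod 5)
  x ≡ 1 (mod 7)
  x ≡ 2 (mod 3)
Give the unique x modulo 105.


Moduli 5, 7, 3 are pairwise coprime; by CRT there is a unique solution modulo M = 5 · 7 · 3 = 105.
Solve pairwise, accumulating the modulus:
  Start with x ≡ 1 (mod 5).
  Combine with x ≡ 1 (mod 7): since gcd(5, 7) = 1, we get a unique residue mod 35.
    Write x = 1 + 5·t and substitute into x ≡ 1 (mod 7): 5·t ≡ 1 − 1 = 0 (mod 7).
    The inverse of 5 mod 7 is 3 (since 5·3 = 15 = 2·7 + 1), so t ≡ 3·0 = 0 ≡ 0 (mod 7).
    Then x = 1 + 5·0 = 1, valid modulo lcm(5, 7) = 35: x ≡ 1 (mod 35).
  Combine with x ≡ 2 (mod 3): since gcd(35, 3) = 1, we get a unique residue mod 105.
    Write x = 1 + 35·t and substitute into x ≡ 2 (mod 3): 35·t ≡ 2 − 1 = 1 (mod 3).
    Reduce coefficients mod 3: 2·t ≡ 1 (mod 3).
    The inverse of 2 mod 3 is 2 (since 2·2 = 4 = 1·3 + 1), so t ≡ 2·1 = 2 ≡ 2 (mod 3).
    Then x = 1 + 35·2 = 71, valid modulo lcm(35, 3) = 105: x ≡ 71 (mod 105).
Verify: 71 mod 5 = 1 ✓, 71 mod 7 = 1 ✓, 71 mod 3 = 2 ✓.

x ≡ 71 (mod 105).


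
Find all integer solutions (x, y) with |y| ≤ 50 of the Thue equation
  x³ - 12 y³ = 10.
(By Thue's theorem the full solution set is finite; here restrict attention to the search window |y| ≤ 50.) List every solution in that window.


The equation is x³ - 12y³ = 10. For fixed y, x³ = 12·y³ + 10, so a solution requires the RHS to be a perfect cube.
Strategy: iterate y from -50 to 50, compute RHS = 12·y³ + 10, and check whether it is a (positive or negative) perfect cube.
Check small values of y:
  y = 0: RHS = 10 is not a perfect cube.
  y = 1: RHS = 22 is not a perfect cube.
  y = -1: RHS = -2 is not a perfect cube.
  y = 2: RHS = 106 is not a perfect cube.
  y = -2: RHS = -86 is not a perfect cube.
  y = 3: RHS = 334 is not a perfect cube.
  y = -3: RHS = -314 is not a perfect cube.
Continuing the search up to |y| = 50 finds no solutions either.
No (x, y) in the scanned range satisfies the equation.

No integer solutions with |y| ≤ 50.


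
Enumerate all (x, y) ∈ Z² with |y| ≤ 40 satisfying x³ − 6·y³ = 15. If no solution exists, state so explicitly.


The equation is x³ - 6y³ = 15. For fixed y, x³ = 6·y³ + 15, so a solution requires the RHS to be a perfect cube.
Strategy: iterate y from -40 to 40, compute RHS = 6·y³ + 15, and check whether it is a (positive or negative) perfect cube.
Check small values of y:
  y = 0: RHS = 15 is not a perfect cube.
  y = 1: RHS = 21 is not a perfect cube.
  y = -1: RHS = 9 is not a perfect cube.
  y = 2: RHS = 63 is not a perfect cube.
  y = -2: RHS = -33 is not a perfect cube.
  y = 3: RHS = 177 is not a perfect cube.
  y = -3: RHS = -147 is not a perfect cube.
Continuing the search up to |y| = 40 finds no solutions either.
No (x, y) in the scanned range satisfies the equation.

No integer solutions with |y| ≤ 40.


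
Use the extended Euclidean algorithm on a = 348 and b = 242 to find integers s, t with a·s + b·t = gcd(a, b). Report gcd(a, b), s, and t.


Euclidean algorithm on (348, 242) — divide until remainder is 0:
  348 = 1 · 242 + 106
  242 = 2 · 106 + 30
  106 = 3 · 30 + 16
  30 = 1 · 16 + 14
  16 = 1 · 14 + 2
  14 = 7 · 2 + 0
gcd(348, 242) = 2.
Track Bezout coefficients alongside the remainders: start with r₀ = 348 = a·1 + b·0 (s = 1, t = 0) and r₁ = 242 = a·0 + b·1 (s = 0, t = 1); each new remainder r_{k+1} = r_{k-1} − q_k·r_k inherits s_{k+1} = s_{k-1} − q_k·s_k, t_{k+1} = t_{k-1} − q_k·t_k, so r_k = a·s_k + b·t_k at every step:
  q = 1: r = 106, s = 1 − 1·0 = 1, t = 0 − 1·1 = -1  (check: 348·1 + 242·(-1) = 106)
  q = 2: r = 30, s = 0 − 2·1 = -2, t = 1 − 2·(-1) = 3  (check: 348·(-2) + 242·3 = 30)
  q = 3: r = 16, s = 1 − 3·(-2) = 7, t = -1 − 3·3 = -10  (check: 348·7 + 242·(-10) = 16)
  q = 1: r = 14, s = -2 − 1·7 = -9, t = 3 − 1·(-10) = 13  (check: 348·(-9) + 242·13 = 14)
  q = 1: r = 2, s = 7 − 1·(-9) = 16, t = -10 − 1·13 = -23  (check: 348·16 + 242·(-23) = 2)
The row with r = 2 (the gcd) gives the Bezout coefficients s = 16, t = -23.
Result: 348 · (16) + 242 · (-23) = 2.

gcd(348, 242) = 2; s = 16, t = -23 (check: 348·16 + 242·(-23) = 2).


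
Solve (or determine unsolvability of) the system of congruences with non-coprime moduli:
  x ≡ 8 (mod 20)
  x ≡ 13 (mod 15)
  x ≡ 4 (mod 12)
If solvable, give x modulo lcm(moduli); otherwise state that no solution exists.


Moduli 20, 15, 12 are not pairwise coprime, so CRT works modulo lcm(m_i) when all pairwise compatibility conditions hold.
Pairwise compatibility: gcd(m_i, m_j) must divide a_i - a_j for every pair.
Merge one congruence at a time:
  Start: x ≡ 8 (mod 20).
  Combine with x ≡ 13 (mod 15): gcd(20, 15) = 5; 13 - 8 = 5, which IS divisible by 5, so compatible.
    Write x = 8 + 20·t and substitute into x ≡ 13 (mod 15): 20·t ≡ 13 − 8 = 5 (mod 15).
    Divide the congruence (and modulus) by g = 5: 4·t ≡ 1 (mod 3).
    Reduce coefficients mod 3: 1·t ≡ 1 (mod 3).
    So t ≡ 1 (mod 3).
    Then x = 8 + 20·1 = 28, valid modulo lcm(20, 15) = 60: x ≡ 28 (mod 60).
  Combine with x ≡ 4 (mod 12): gcd(60, 12) = 12; 4 - 28 = -24, which IS divisible by 12, so compatible.
    Write x = 28 + 60·t and substitute into x ≡ 4 (mod 12): 60·t ≡ 4 − 28 = -24 (mod 12).
    Divide the congruence (and modulus) by g = 12: 5·t ≡ -2 (mod 1).
    Modulo 1 every t works; take t = 0.
    Then x = 28 + 60·0 = 28, valid modulo lcm(60, 12) = 60: x ≡ 28 (mod 60).
Verify: 28 mod 20 = 8, 28 mod 15 = 13, 28 mod 12 = 4.

x ≡ 28 (mod 60).


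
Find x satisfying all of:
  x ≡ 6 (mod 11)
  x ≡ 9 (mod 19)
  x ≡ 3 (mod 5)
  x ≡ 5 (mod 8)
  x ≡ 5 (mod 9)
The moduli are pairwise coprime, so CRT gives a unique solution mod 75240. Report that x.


Product of moduli M = 11 · 19 · 5 · 8 · 9 = 75240.
Merge one congruence at a time:
  Start: x ≡ 6 (mod 11).
  Combine with x ≡ 9 (mod 19); new modulus lcm = 209.
    Write x = 6 + 11·t and substitute into x ≡ 9 (mod 19): 11·t ≡ 9 − 6 = 3 (mod 19).
    The inverse of 11 mod 19 is 7 (since 11·7 = 77 = 4·19 + 1), so t ≡ 7·3 = 21 ≡ 2 (mod 19).
    Then x = 6 + 11·2 = 28, valid modulo lcm(11, 19) = 209: x ≡ 28 (mod 209).
  Combine with x ≡ 3 (mod 5); new modulus lcm = 1045.
    Write x = 28 + 209·t and substitute into x ≡ 3 (mod 5): 209·t ≡ 3 − 28 = -25 (mod 5).
    Reduce coefficients mod 5: 4·t ≡ 0 (mod 5).
    The inverse of 4 mod 5 is 4 (since 4·4 = 16 = 3·5 + 1), so t ≡ 4·0 = 0 ≡ 0 (mod 5).
    Then x = 28 + 209·0 = 28, valid modulo lcm(209, 5) = 1045: x ≡ 28 (mod 1045).
  Combine with x ≡ 5 (mod 8); new modulus lcm = 8360.
    Write x = 28 + 1045·t and substitute into x ≡ 5 (mod 8): 1045·t ≡ 5 − 28 = -23 (mod 8).
    Reduce coefficients mod 8: 5·t ≡ 1 (mod 8).
    The inverse of 5 mod 8 is 5 (since 5·5 = 25 = 3·8 + 1), so t ≡ 5·1 = 5 ≡ 5 (mod 8).
    Then x = 28 + 1045·5 = 5253, valid modulo lcm(1045, 8) = 8360: x ≡ 5253 (mod 8360).
  Combine with x ≡ 5 (mod 9); new modulus lcm = 75240.
    Write x = 5253 + 8360·t and substitute into x ≡ 5 (mod 9): 8360·t ≡ 5 − 5253 = -5248 (mod 9).
    Reduce coefficients mod 9: 8·t ≡ 8 (mod 9).
    The inverse of 8 mod 9 is 8 (since 8·8 = 64 = 7·9 + 1), so t ≡ 8·8 = 64 ≡ 1 (mod 9).
    Then x = 5253 + 8360·1 = 13613, valid modulo lcm(8360, 9) = 75240: x ≡ 13613 (mod 75240).
Verify against each original: 13613 mod 11 = 6, 13613 mod 19 = 9, 13613 mod 5 = 3, 13613 mod 8 = 5, 13613 mod 9 = 5.

x ≡ 13613 (mod 75240).


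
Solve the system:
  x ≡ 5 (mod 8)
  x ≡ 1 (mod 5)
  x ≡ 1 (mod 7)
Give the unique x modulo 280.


Moduli 8, 5, 7 are pairwise coprime; by CRT there is a unique solution modulo M = 8 · 5 · 7 = 280.
Solve pairwise, accumulating the modulus:
  Start with x ≡ 5 (mod 8).
  Combine with x ≡ 1 (mod 5): since gcd(8, 5) = 1, we get a unique residue mod 40.
    Write x = 5 + 8·t and substitute into x ≡ 1 (mod 5): 8·t ≡ 1 − 5 = -4 (mod 5).
    Reduce coefficients mod 5: 3·t ≡ 1 (mod 5).
    The inverse of 3 mod 5 is 2 (since 3·2 = 6 = 1·5 + 1), so t ≡ 2·1 = 2 ≡ 2 (mod 5).
    Then x = 5 + 8·2 = 21, valid modulo lcm(8, 5) = 40: x ≡ 21 (mod 40).
  Combine with x ≡ 1 (mod 7): since gcd(40, 7) = 1, we get a unique residue mod 280.
    Write x = 21 + 40·t and substitute into x ≡ 1 (mod 7): 40·t ≡ 1 − 21 = -20 (mod 7).
    Reduce coefficients mod 7: 5·t ≡ 1 (mod 7).
    The inverse of 5 mod 7 is 3 (since 5·3 = 15 = 2·7 + 1), so t ≡ 3·1 = 3 ≡ 3 (mod 7).
    Then x = 21 + 40·3 = 141, valid modulo lcm(40, 7) = 280: x ≡ 141 (mod 280).
Verify: 141 mod 8 = 5 ✓, 141 mod 5 = 1 ✓, 141 mod 7 = 1 ✓.

x ≡ 141 (mod 280).


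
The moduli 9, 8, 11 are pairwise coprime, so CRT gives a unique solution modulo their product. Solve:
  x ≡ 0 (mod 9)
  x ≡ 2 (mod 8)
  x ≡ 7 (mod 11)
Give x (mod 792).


Moduli 9, 8, 11 are pairwise coprime; by CRT there is a unique solution modulo M = 9 · 8 · 11 = 792.
Solve pairwise, accumulating the modulus:
  Start with x ≡ 0 (mod 9).
  Combine with x ≡ 2 (mod 8): since gcd(9, 8) = 1, we get a unique residue mod 72.
    Write x = 0 + 9·t and substitute into x ≡ 2 (mod 8): 9·t ≡ 2 − 0 = 2 (mod 8).
    Reduce coefficients mod 8: 1·t ≡ 2 (mod 8).
    So t ≡ 2 (mod 8).
    Then x = 0 + 9·2 = 18, valid modulo lcm(9, 8) = 72: x ≡ 18 (mod 72).
  Combine with x ≡ 7 (mod 11): since gcd(72, 11) = 1, we get a unique residue mod 792.
    Write x = 18 + 72·t and substitute into x ≡ 7 (mod 11): 72·t ≡ 7 − 18 = -11 (mod 11).
    Reduce coefficients mod 11: 6·t ≡ 0 (mod 11).
    The inverse of 6 mod 11 is 2 (since 6·2 = 12 = 1·11 + 1), so t ≡ 2·0 = 0 ≡ 0 (mod 11).
    Then x = 18 + 72·0 = 18, valid modulo lcm(72, 11) = 792: x ≡ 18 (mod 792).
Verify: 18 mod 9 = 0 ✓, 18 mod 8 = 2 ✓, 18 mod 11 = 7 ✓.

x ≡ 18 (mod 792).


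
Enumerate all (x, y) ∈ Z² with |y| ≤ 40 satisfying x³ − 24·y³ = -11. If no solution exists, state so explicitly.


The equation is x³ - 24y³ = -11. For fixed y, x³ = 24·y³ − 11, so a solution requires the RHS to be a perfect cube.
Strategy: iterate y from -40 to 40, compute RHS = 24·y³ − 11, and check whether it is a (positive or negative) perfect cube.
Check small values of y:
  y = 0: RHS = -11 is not a perfect cube.
  y = 1: RHS = 13 is not a perfect cube.
  y = -1: RHS = -35 is not a perfect cube.
  y = 2: RHS = 181 is not a perfect cube.
  y = -2: RHS = -203 is not a perfect cube.
  y = 3: RHS = 637 is not a perfect cube.
  y = -3: RHS = -659 is not a perfect cube.
Continuing the search up to |y| = 40 finds no solutions either.
No (x, y) in the scanned range satisfies the equation.

No integer solutions with |y| ≤ 40.


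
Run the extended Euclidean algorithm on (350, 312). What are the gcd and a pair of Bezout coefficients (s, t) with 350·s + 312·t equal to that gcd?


Euclidean algorithm on (350, 312) — divide until remainder is 0:
  350 = 1 · 312 + 38
  312 = 8 · 38 + 8
  38 = 4 · 8 + 6
  8 = 1 · 6 + 2
  6 = 3 · 2 + 0
gcd(350, 312) = 2.
Track Bezout coefficients alongside the remainders: start with r₀ = 350 = a·1 + b·0 (s = 1, t = 0) and r₁ = 312 = a·0 + b·1 (s = 0, t = 1); each new remainder r_{k+1} = r_{k-1} − q_k·r_k inherits s_{k+1} = s_{k-1} − q_k·s_k, t_{k+1} = t_{k-1} − q_k·t_k, so r_k = a·s_k + b·t_k at every step:
  q = 1: r = 38, s = 1 − 1·0 = 1, t = 0 − 1·1 = -1  (check: 350·1 + 312·(-1) = 38)
  q = 8: r = 8, s = 0 − 8·1 = -8, t = 1 − 8·(-1) = 9  (check: 350·(-8) + 312·9 = 8)
  q = 4: r = 6, s = 1 − 4·(-8) = 33, t = -1 − 4·9 = -37  (check: 350·33 + 312·(-37) = 6)
  q = 1: r = 2, s = -8 − 1·33 = -41, t = 9 − 1·(-37) = 46  (check: 350·(-41) + 312·46 = 2)
The row with r = 2 (the gcd) gives the Bezout coefficients s = -41, t = 46.
Result: 350 · (-41) + 312 · (46) = 2.

gcd(350, 312) = 2; s = -41, t = 46 (check: 350·(-41) + 312·46 = 2).


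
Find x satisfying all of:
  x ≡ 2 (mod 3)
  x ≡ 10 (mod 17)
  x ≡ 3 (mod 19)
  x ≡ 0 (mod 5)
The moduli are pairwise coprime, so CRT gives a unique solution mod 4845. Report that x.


Product of moduli M = 3 · 17 · 19 · 5 = 4845.
Merge one congruence at a time:
  Start: x ≡ 2 (mod 3).
  Combine with x ≡ 10 (mod 17); new modulus lcm = 51.
    Write x = 2 + 3·t and substitute into x ≡ 10 (mod 17): 3·t ≡ 10 − 2 = 8 (mod 17).
    The inverse of 3 mod 17 is 6 (since 3·6 = 18 = 1·17 + 1), so t ≡ 6·8 = 48 ≡ 14 (mod 17).
    Then x = 2 + 3·14 = 44, valid modulo lcm(3, 17) = 51: x ≡ 44 (mod 51).
  Combine with x ≡ 3 (mod 19); new modulus lcm = 969.
    Write x = 44 + 51·t and substitute into x ≡ 3 (mod 19): 51·t ≡ 3 − 44 = -41 (mod 19).
    Reduce coefficients mod 19: 13·t ≡ 16 (mod 19).
    The inverse of 13 mod 19 is 3 (since 13·3 = 39 = 2·19 + 1), so t ≡ 3·16 = 48 ≡ 10 (mod 19).
    Then x = 44 + 51·10 = 554, valid modulo lcm(51, 19) = 969: x ≡ 554 (mod 969).
  Combine with x ≡ 0 (mod 5); new modulus lcm = 4845.
    Write x = 554 + 969·t and substitute into x ≡ 0 (mod 5): 969·t ≡ 0 − 554 = -554 (mod 5).
    Reduce coefficients mod 5: 4·t ≡ 1 (mod 5).
    The inverse of 4 mod 5 is 4 (since 4·4 = 16 = 3·5 + 1), so t ≡ 4·1 = 4 ≡ 4 (mod 5).
    Then x = 554 + 969·4 = 4430, valid modulo lcm(969, 5) = 4845: x ≡ 4430 (mod 4845).
Verify against each original: 4430 mod 3 = 2, 4430 mod 17 = 10, 4430 mod 19 = 3, 4430 mod 5 = 0.

x ≡ 4430 (mod 4845).


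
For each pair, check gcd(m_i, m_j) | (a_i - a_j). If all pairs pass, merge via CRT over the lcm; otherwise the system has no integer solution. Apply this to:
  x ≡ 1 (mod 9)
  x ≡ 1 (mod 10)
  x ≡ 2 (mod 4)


Moduli 9, 10, 4 are not pairwise coprime, so CRT works modulo lcm(m_i) when all pairwise compatibility conditions hold.
Pairwise compatibility: gcd(m_i, m_j) must divide a_i - a_j for every pair.
Merge one congruence at a time:
  Start: x ≡ 1 (mod 9).
  Combine with x ≡ 1 (mod 10): gcd(9, 10) = 1; 1 - 1 = 0, which IS divisible by 1, so compatible.
    Write x = 1 + 9·t and substitute into x ≡ 1 (mod 10): 9·t ≡ 1 − 1 = 0 (mod 10).
    The inverse of 9 mod 10 is 9 (since 9·9 = 81 = 8·10 + 1), so t ≡ 9·0 = 0 ≡ 0 (mod 10).
    Then x = 1 + 9·0 = 1, valid modulo lcm(9, 10) = 90: x ≡ 1 (mod 90).
  Combine with x ≡ 2 (mod 4): gcd(90, 4) = 2, and 2 - 1 = 1 is NOT divisible by 2.
    ⇒ system is inconsistent (no integer solution).

No solution (the system is inconsistent).


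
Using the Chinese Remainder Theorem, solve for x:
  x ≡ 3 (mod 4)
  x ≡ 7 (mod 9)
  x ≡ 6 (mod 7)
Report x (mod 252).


Moduli 4, 9, 7 are pairwise coprime; by CRT there is a unique solution modulo M = 4 · 9 · 7 = 252.
Solve pairwise, accumulating the modulus:
  Start with x ≡ 3 (mod 4).
  Combine with x ≡ 7 (mod 9): since gcd(4, 9) = 1, we get a unique residue mod 36.
    Write x = 3 + 4·t and substitute into x ≡ 7 (mod 9): 4·t ≡ 7 − 3 = 4 (mod 9).
    The inverse of 4 mod 9 is 7 (since 4·7 = 28 = 3·9 + 1), so t ≡ 7·4 = 28 ≡ 1 (mod 9).
    Then x = 3 + 4·1 = 7, valid modulo lcm(4, 9) = 36: x ≡ 7 (mod 36).
  Combine with x ≡ 6 (mod 7): since gcd(36, 7) = 1, we get a unique residue mod 252.
    Write x = 7 + 36·t and substitute into x ≡ 6 (mod 7): 36·t ≡ 6 − 7 = -1 (mod 7).
    Reduce coefficients mod 7: 1·t ≡ 6 (mod 7).
    So t ≡ 6 (mod 7).
    Then x = 7 + 36·6 = 223, valid modulo lcm(36, 7) = 252: x ≡ 223 (mod 252).
Verify: 223 mod 4 = 3 ✓, 223 mod 9 = 7 ✓, 223 mod 7 = 6 ✓.

x ≡ 223 (mod 252).


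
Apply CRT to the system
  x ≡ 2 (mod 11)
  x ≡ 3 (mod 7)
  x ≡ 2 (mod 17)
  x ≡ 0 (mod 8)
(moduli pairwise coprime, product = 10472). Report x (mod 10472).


Product of moduli M = 11 · 7 · 17 · 8 = 10472.
Merge one congruence at a time:
  Start: x ≡ 2 (mod 11).
  Combine with x ≡ 3 (mod 7); new modulus lcm = 77.
    Write x = 2 + 11·t and substitute into x ≡ 3 (mod 7): 11·t ≡ 3 − 2 = 1 (mod 7).
    Reduce coefficients mod 7: 4·t ≡ 1 (mod 7).
    The inverse of 4 mod 7 is 2 (since 4·2 = 8 = 1·7 + 1), so t ≡ 2·1 = 2 ≡ 2 (mod 7).
    Then x = 2 + 11·2 = 24, valid modulo lcm(11, 7) = 77: x ≡ 24 (mod 77).
  Combine with x ≡ 2 (mod 17); new modulus lcm = 1309.
    Write x = 24 + 77·t and substitute into x ≡ 2 (mod 17): 77·t ≡ 2 − 24 = -22 (mod 17).
    Reduce coefficients mod 17: 9·t ≡ 12 (mod 17).
    The inverse of 9 mod 17 is 2 (since 9·2 = 18 = 1·17 + 1), so t ≡ 2·12 = 24 ≡ 7 (mod 17).
    Then x = 24 + 77·7 = 563, valid modulo lcm(77, 17) = 1309: x ≡ 563 (mod 1309).
  Combine with x ≡ 0 (mod 8); new modulus lcm = 10472.
    Write x = 563 + 1309·t and substitute into x ≡ 0 (mod 8): 1309·t ≡ 0 − 563 = -563 (mod 8).
    Reduce coefficients mod 8: 5·t ≡ 5 (mod 8).
    The inverse of 5 mod 8 is 5 (since 5·5 = 25 = 3·8 + 1), so t ≡ 5·5 = 25 ≡ 1 (mod 8).
    Then x = 563 + 1309·1 = 1872, valid modulo lcm(1309, 8) = 10472: x ≡ 1872 (mod 10472).
Verify against each original: 1872 mod 11 = 2, 1872 mod 7 = 3, 1872 mod 17 = 2, 1872 mod 8 = 0.

x ≡ 1872 (mod 10472).


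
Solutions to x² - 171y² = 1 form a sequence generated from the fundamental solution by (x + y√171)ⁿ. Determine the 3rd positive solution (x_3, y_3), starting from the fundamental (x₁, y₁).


Step 1: Find the fundamental solution (x₁, y₁) of x² - 171y² = 1.
  Expand √171 as a continued fraction. a₀ = ⌊√171⌋ = 13; iterate m_{k+1} = d_k·a_k − m_k, d_{k+1} = (171 − m_{k+1}²)/d_k, a_{k+1} = ⌊(a₀ + m_{k+1})/d_{k+1}⌋ (starting m₀ = 0, d₀ = 1), with convergents p_k = a_k·p_{k-1} + p_{k-2}, q_k = a_k·q_{k-1} + q_{k-2} (p₋₁ = 1, q₋₁ = 0):
  k = 0: a₀ = 13; p₀/q₀ = 13/1; p₀² − 171·q₀² = 169 − 171 = -2.
  k = 1: m = 13, d = 2, a = ⌊(13 + 13)/2⌋ = 13; p/q = (13·13 + 1)/(13·1 + 0) = 170/13; p² − 171·q² = 28900 − 28899 = 1.
  The first convergent with p² − 171·q² = 1 gives the fundamental solution (x₁, y₁) = (170, 13).
Step 2: Apply the recurrence (x_{n+1}, y_{n+1}) = (x₁x_n + 171y₁y_n, x₁y_n + y₁x_n) repeatedly.
  From (x_1, y_1) = (170, 13): x_2 = 170·170 + 171·13·13 = 57799; y_2 = 170·13 + 13·170 = 4420.
  From (x_2, y_2) = (57799, 4420): x_3 = 170·57799 + 171·13·4420 = 19651490; y_3 = 170·4420 + 13·57799 = 1502787.
Step 3: Verify x_3² - 171·y_3² = 386181059220100 - 386181059220099 = 1 (should be 1). ✓

(x_1, y_1) = (170, 13); (x_3, y_3) = (19651490, 1502787).


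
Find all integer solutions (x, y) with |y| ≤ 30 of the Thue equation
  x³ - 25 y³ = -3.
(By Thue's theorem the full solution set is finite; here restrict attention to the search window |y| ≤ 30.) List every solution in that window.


The equation is x³ - 25y³ = -3. For fixed y, x³ = 25·y³ − 3, so a solution requires the RHS to be a perfect cube.
Strategy: iterate y from -30 to 30, compute RHS = 25·y³ − 3, and check whether it is a (positive or negative) perfect cube.
Check small values of y:
  y = 0: RHS = -3 is not a perfect cube.
  y = 1: RHS = 22 is not a perfect cube.
  y = -1: RHS = -28 is not a perfect cube.
  y = 2: RHS = 197 is not a perfect cube.
  y = -2: RHS = -203 is not a perfect cube.
  y = 3: RHS = 672 is not a perfect cube.
  y = -3: RHS = -678 is not a perfect cube.
Continuing the search up to |y| = 30 finds no solutions either.
No (x, y) in the scanned range satisfies the equation.

No integer solutions with |y| ≤ 30.


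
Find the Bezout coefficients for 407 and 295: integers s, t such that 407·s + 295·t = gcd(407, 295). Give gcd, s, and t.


Euclidean algorithm on (407, 295) — divide until remainder is 0:
  407 = 1 · 295 + 112
  295 = 2 · 112 + 71
  112 = 1 · 71 + 41
  71 = 1 · 41 + 30
  41 = 1 · 30 + 11
  30 = 2 · 11 + 8
  11 = 1 · 8 + 3
  8 = 2 · 3 + 2
  3 = 1 · 2 + 1
  2 = 2 · 1 + 0
gcd(407, 295) = 1.
Track Bezout coefficients alongside the remainders: start with r₀ = 407 = a·1 + b·0 (s = 1, t = 0) and r₁ = 295 = a·0 + b·1 (s = 0, t = 1); each new remainder r_{k+1} = r_{k-1} − q_k·r_k inherits s_{k+1} = s_{k-1} − q_k·s_k, t_{k+1} = t_{k-1} − q_k·t_k, so r_k = a·s_k + b·t_k at every step:
  q = 1: r = 112, s = 1 − 1·0 = 1, t = 0 − 1·1 = -1  (check: 407·1 + 295·(-1) = 112)
  q = 2: r = 71, s = 0 − 2·1 = -2, t = 1 − 2·(-1) = 3  (check: 407·(-2) + 295·3 = 71)
  q = 1: r = 41, s = 1 − 1·(-2) = 3, t = -1 − 1·3 = -4  (check: 407·3 + 295·(-4) = 41)
  q = 1: r = 30, s = -2 − 1·3 = -5, t = 3 − 1·(-4) = 7  (check: 407·(-5) + 295·7 = 30)
  q = 1: r = 11, s = 3 − 1·(-5) = 8, t = -4 − 1·7 = -11  (check: 407·8 + 295·(-11) = 11)
  q = 2: r = 8, s = -5 − 2·8 = -21, t = 7 − 2·(-11) = 29  (check: 407·(-21) + 295·29 = 8)
  q = 1: r = 3, s = 8 − 1·(-21) = 29, t = -11 − 1·29 = -40  (check: 407·29 + 295·(-40) = 3)
  q = 2: r = 2, s = -21 − 2·29 = -79, t = 29 − 2·(-40) = 109  (check: 407·(-79) + 295·109 = 2)
  q = 1: r = 1, s = 29 − 1·(-79) = 108, t = -40 − 1·109 = -149  (check: 407·108 + 295·(-149) = 1)
The row with r = 1 (the gcd) gives the Bezout coefficients s = 108, t = -149.
Result: 407 · (108) + 295 · (-149) = 1.

gcd(407, 295) = 1; s = 108, t = -149 (check: 407·108 + 295·(-149) = 1).


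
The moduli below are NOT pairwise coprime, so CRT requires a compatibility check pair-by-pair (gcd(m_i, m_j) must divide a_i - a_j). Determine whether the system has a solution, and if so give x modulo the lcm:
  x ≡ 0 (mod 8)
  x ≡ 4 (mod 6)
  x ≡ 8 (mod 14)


Moduli 8, 6, 14 are not pairwise coprime, so CRT works modulo lcm(m_i) when all pairwise compatibility conditions hold.
Pairwise compatibility: gcd(m_i, m_j) must divide a_i - a_j for every pair.
Merge one congruence at a time:
  Start: x ≡ 0 (mod 8).
  Combine with x ≡ 4 (mod 6): gcd(8, 6) = 2; 4 - 0 = 4, which IS divisible by 2, so compatible.
    Write x = 0 + 8·t and substitute into x ≡ 4 (mod 6): 8·t ≡ 4 − 0 = 4 (mod 6).
    Divide the congruence (and modulus) by g = 2: 4·t ≡ 2 (mod 3).
    Reduce coefficients mod 3: 1·t ≡ 2 (mod 3).
    So t ≡ 2 (mod 3).
    Then x = 0 + 8·2 = 16, valid modulo lcm(8, 6) = 24: x ≡ 16 (mod 24).
  Combine with x ≡ 8 (mod 14): gcd(24, 14) = 2; 8 - 16 = -8, which IS divisible by 2, so compatible.
    Write x = 16 + 24·t and substitute into x ≡ 8 (mod 14): 24·t ≡ 8 − 16 = -8 (mod 14).
    Divide the congruence (and modulus) by g = 2: 12·t ≡ -4 (mod 7).
    Reduce coefficients mod 7: 5·t ≡ 3 (mod 7).
    The inverse of 5 mod 7 is 3 (since 5·3 = 15 = 2·7 + 1), so t ≡ 3·3 = 9 ≡ 2 (mod 7).
    Then x = 16 + 24·2 = 64, valid modulo lcm(24, 14) = 168: x ≡ 64 (mod 168).
Verify: 64 mod 8 = 0, 64 mod 6 = 4, 64 mod 14 = 8.

x ≡ 64 (mod 168).


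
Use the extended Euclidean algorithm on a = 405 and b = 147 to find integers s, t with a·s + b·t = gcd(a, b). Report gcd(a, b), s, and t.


Euclidean algorithm on (405, 147) — divide until remainder is 0:
  405 = 2 · 147 + 111
  147 = 1 · 111 + 36
  111 = 3 · 36 + 3
  36 = 12 · 3 + 0
gcd(405, 147) = 3.
Track Bezout coefficients alongside the remainders: start with r₀ = 405 = a·1 + b·0 (s = 1, t = 0) and r₁ = 147 = a·0 + b·1 (s = 0, t = 1); each new remainder r_{k+1} = r_{k-1} − q_k·r_k inherits s_{k+1} = s_{k-1} − q_k·s_k, t_{k+1} = t_{k-1} − q_k·t_k, so r_k = a·s_k + b·t_k at every step:
  q = 2: r = 111, s = 1 − 2·0 = 1, t = 0 − 2·1 = -2  (check: 405·1 + 147·(-2) = 111)
  q = 1: r = 36, s = 0 − 1·1 = -1, t = 1 − 1·(-2) = 3  (check: 405·(-1) + 147·3 = 36)
  q = 3: r = 3, s = 1 − 3·(-1) = 4, t = -2 − 3·3 = -11  (check: 405·4 + 147·(-11) = 3)
The row with r = 3 (the gcd) gives the Bezout coefficients s = 4, t = -11.
Result: 405 · (4) + 147 · (-11) = 3.

gcd(405, 147) = 3; s = 4, t = -11 (check: 405·4 + 147·(-11) = 3).


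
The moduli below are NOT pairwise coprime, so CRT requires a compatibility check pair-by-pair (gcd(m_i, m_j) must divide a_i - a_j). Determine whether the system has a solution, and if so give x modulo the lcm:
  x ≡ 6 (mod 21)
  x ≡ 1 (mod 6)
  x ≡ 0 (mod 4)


Moduli 21, 6, 4 are not pairwise coprime, so CRT works modulo lcm(m_i) when all pairwise compatibility conditions hold.
Pairwise compatibility: gcd(m_i, m_j) must divide a_i - a_j for every pair.
Merge one congruence at a time:
  Start: x ≡ 6 (mod 21).
  Combine with x ≡ 1 (mod 6): gcd(21, 6) = 3, and 1 - 6 = -5 is NOT divisible by 3.
    ⇒ system is inconsistent (no integer solution).

No solution (the system is inconsistent).


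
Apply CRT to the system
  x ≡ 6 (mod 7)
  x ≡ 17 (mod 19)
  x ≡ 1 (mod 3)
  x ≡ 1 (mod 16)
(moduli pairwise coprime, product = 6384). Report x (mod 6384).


Product of moduli M = 7 · 19 · 3 · 16 = 6384.
Merge one congruence at a time:
  Start: x ≡ 6 (mod 7).
  Combine with x ≡ 17 (mod 19); new modulus lcm = 133.
    Write x = 6 + 7·t and substitute into x ≡ 17 (mod 19): 7·t ≡ 17 − 6 = 11 (mod 19).
    The inverse of 7 mod 19 is 11 (since 7·11 = 77 = 4·19 + 1), so t ≡ 11·11 = 121 ≡ 7 (mod 19).
    Then x = 6 + 7·7 = 55, valid modulo lcm(7, 19) = 133: x ≡ 55 (mod 133).
  Combine with x ≡ 1 (mod 3); new modulus lcm = 399.
    Write x = 55 + 133·t and substitute into x ≡ 1 (mod 3): 133·t ≡ 1 − 55 = -54 (mod 3).
    Reduce coefficients mod 3: 1·t ≡ 0 (mod 3).
    So t ≡ 0 (mod 3).
    Then x = 55 + 133·0 = 55, valid modulo lcm(133, 3) = 399: x ≡ 55 (mod 399).
  Combine with x ≡ 1 (mod 16); new modulus lcm = 6384.
    Write x = 55 + 399·t and substitute into x ≡ 1 (mod 16): 399·t ≡ 1 − 55 = -54 (mod 16).
    Reduce coefficients mod 16: 15·t ≡ 10 (mod 16).
    The inverse of 15 mod 16 is 15 (since 15·15 = 225 = 14·16 + 1), so t ≡ 15·10 = 150 ≡ 6 (mod 16).
    Then x = 55 + 399·6 = 2449, valid modulo lcm(399, 16) = 6384: x ≡ 2449 (mod 6384).
Verify against each original: 2449 mod 7 = 6, 2449 mod 19 = 17, 2449 mod 3 = 1, 2449 mod 16 = 1.

x ≡ 2449 (mod 6384).


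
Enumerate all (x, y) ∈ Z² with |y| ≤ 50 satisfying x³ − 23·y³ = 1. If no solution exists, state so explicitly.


The equation is x³ - 23y³ = 1. For fixed y, x³ = 23·y³ + 1, so a solution requires the RHS to be a perfect cube.
Strategy: iterate y from -50 to 50, compute RHS = 23·y³ + 1, and check whether it is a (positive or negative) perfect cube.
Check small values of y:
  y = 0: RHS = 1 = (1)³ ⇒ x = 1 works.
  y = 1: RHS = 24 is not a perfect cube.
  y = -1: RHS = -22 is not a perfect cube.
  y = 2: RHS = 185 is not a perfect cube.
  y = -2: RHS = -183 is not a perfect cube.
  y = 3: RHS = 622 is not a perfect cube.
  y = -3: RHS = -620 is not a perfect cube.
Continuing the search up to |y| = 50 finds no further solutions beyond those listed.
Collected solutions: (1, 0).

Solutions (with |y| ≤ 50): (1, 0).


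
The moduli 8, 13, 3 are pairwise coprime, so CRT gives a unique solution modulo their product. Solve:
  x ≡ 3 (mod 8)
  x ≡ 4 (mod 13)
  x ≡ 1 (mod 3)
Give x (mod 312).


Moduli 8, 13, 3 are pairwise coprime; by CRT there is a unique solution modulo M = 8 · 13 · 3 = 312.
Solve pairwise, accumulating the modulus:
  Start with x ≡ 3 (mod 8).
  Combine with x ≡ 4 (mod 13): since gcd(8, 13) = 1, we get a unique residue mod 104.
    Write x = 3 + 8·t and substitute into x ≡ 4 (mod 13): 8·t ≡ 4 − 3 = 1 (mod 13).
    The inverse of 8 mod 13 is 5 (since 8·5 = 40 = 3·13 + 1), so t ≡ 5·1 = 5 ≡ 5 (mod 13).
    Then x = 3 + 8·5 = 43, valid modulo lcm(8, 13) = 104: x ≡ 43 (mod 104).
  Combine with x ≡ 1 (mod 3): since gcd(104, 3) = 1, we get a unique residue mod 312.
    Write x = 43 + 104·t and substitute into x ≡ 1 (mod 3): 104·t ≡ 1 − 43 = -42 (mod 3).
    Reduce coefficients mod 3: 2·t ≡ 0 (mod 3).
    The inverse of 2 mod 3 is 2 (since 2·2 = 4 = 1·3 + 1), so t ≡ 2·0 = 0 ≡ 0 (mod 3).
    Then x = 43 + 104·0 = 43, valid modulo lcm(104, 3) = 312: x ≡ 43 (mod 312).
Verify: 43 mod 8 = 3 ✓, 43 mod 13 = 4 ✓, 43 mod 3 = 1 ✓.

x ≡ 43 (mod 312).


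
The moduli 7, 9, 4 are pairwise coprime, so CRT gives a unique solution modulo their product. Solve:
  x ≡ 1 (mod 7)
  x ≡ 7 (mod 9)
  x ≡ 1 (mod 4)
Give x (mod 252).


Moduli 7, 9, 4 are pairwise coprime; by CRT there is a unique solution modulo M = 7 · 9 · 4 = 252.
Solve pairwise, accumulating the modulus:
  Start with x ≡ 1 (mod 7).
  Combine with x ≡ 7 (mod 9): since gcd(7, 9) = 1, we get a unique residue mod 63.
    Write x = 1 + 7·t and substitute into x ≡ 7 (mod 9): 7·t ≡ 7 − 1 = 6 (mod 9).
    The inverse of 7 mod 9 is 4 (since 7·4 = 28 = 3·9 + 1), so t ≡ 4·6 = 24 ≡ 6 (mod 9).
    Then x = 1 + 7·6 = 43, valid modulo lcm(7, 9) = 63: x ≡ 43 (mod 63).
  Combine with x ≡ 1 (mod 4): since gcd(63, 4) = 1, we get a unique residue mod 252.
    Write x = 43 + 63·t and substitute into x ≡ 1 (mod 4): 63·t ≡ 1 − 43 = -42 (mod 4).
    Reduce coefficients mod 4: 3·t ≡ 2 (mod 4).
    The inverse of 3 mod 4 is 3 (since 3·3 = 9 = 2·4 + 1), so t ≡ 3·2 = 6 ≡ 2 (mod 4).
    Then x = 43 + 63·2 = 169, valid modulo lcm(63, 4) = 252: x ≡ 169 (mod 252).
Verify: 169 mod 7 = 1 ✓, 169 mod 9 = 7 ✓, 169 mod 4 = 1 ✓.

x ≡ 169 (mod 252).
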